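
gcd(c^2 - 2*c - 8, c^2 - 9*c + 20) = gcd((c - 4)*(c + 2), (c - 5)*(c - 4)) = c - 4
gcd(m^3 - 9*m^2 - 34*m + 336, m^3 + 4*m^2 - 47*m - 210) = m^2 - m - 42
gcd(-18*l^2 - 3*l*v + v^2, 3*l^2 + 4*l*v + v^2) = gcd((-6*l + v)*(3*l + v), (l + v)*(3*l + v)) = 3*l + v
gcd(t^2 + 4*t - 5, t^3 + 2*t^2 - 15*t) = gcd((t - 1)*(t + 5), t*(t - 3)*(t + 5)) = t + 5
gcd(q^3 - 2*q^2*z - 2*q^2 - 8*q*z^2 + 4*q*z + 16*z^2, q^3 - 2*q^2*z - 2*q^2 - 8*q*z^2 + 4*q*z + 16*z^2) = -q^3 + 2*q^2*z + 2*q^2 + 8*q*z^2 - 4*q*z - 16*z^2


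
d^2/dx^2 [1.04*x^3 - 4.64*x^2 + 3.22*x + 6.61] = 6.24*x - 9.28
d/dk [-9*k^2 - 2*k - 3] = -18*k - 2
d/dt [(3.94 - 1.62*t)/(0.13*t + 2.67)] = (-0.628888*t - 12.916392)/(0.13*t + 2.67)^3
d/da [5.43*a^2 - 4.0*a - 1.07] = 10.86*a - 4.0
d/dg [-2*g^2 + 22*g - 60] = 22 - 4*g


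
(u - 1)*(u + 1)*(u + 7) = u^3 + 7*u^2 - u - 7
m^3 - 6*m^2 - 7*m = m*(m - 7)*(m + 1)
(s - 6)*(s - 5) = s^2 - 11*s + 30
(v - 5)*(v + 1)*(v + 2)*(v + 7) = v^4 + 5*v^3 - 27*v^2 - 101*v - 70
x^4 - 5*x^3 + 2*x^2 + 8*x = x*(x - 4)*(x - 2)*(x + 1)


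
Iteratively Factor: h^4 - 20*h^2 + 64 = (h - 4)*(h^3 + 4*h^2 - 4*h - 16) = (h - 4)*(h + 2)*(h^2 + 2*h - 8) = (h - 4)*(h - 2)*(h + 2)*(h + 4)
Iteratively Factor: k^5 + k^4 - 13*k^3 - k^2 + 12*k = (k)*(k^4 + k^3 - 13*k^2 - k + 12) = k*(k - 1)*(k^3 + 2*k^2 - 11*k - 12) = k*(k - 1)*(k + 1)*(k^2 + k - 12) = k*(k - 1)*(k + 1)*(k + 4)*(k - 3)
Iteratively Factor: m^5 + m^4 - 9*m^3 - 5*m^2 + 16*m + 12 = (m - 2)*(m^4 + 3*m^3 - 3*m^2 - 11*m - 6) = (m - 2)*(m + 1)*(m^3 + 2*m^2 - 5*m - 6) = (m - 2)*(m + 1)^2*(m^2 + m - 6) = (m - 2)*(m + 1)^2*(m + 3)*(m - 2)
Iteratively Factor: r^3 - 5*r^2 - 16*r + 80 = (r + 4)*(r^2 - 9*r + 20) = (r - 5)*(r + 4)*(r - 4)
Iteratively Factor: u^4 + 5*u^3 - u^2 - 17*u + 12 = (u + 4)*(u^3 + u^2 - 5*u + 3) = (u + 3)*(u + 4)*(u^2 - 2*u + 1) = (u - 1)*(u + 3)*(u + 4)*(u - 1)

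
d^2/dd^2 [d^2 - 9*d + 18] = 2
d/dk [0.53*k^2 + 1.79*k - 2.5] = 1.06*k + 1.79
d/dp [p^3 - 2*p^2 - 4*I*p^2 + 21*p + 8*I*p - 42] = 3*p^2 - 4*p - 8*I*p + 21 + 8*I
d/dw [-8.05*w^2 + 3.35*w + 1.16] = 3.35 - 16.1*w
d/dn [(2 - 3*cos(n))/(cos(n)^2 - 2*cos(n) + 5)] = (-3*cos(n)^2 + 4*cos(n) + 11)*sin(n)/(sin(n)^2 + 2*cos(n) - 6)^2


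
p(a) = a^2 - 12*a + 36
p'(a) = 2*a - 12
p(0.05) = 35.40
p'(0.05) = -11.90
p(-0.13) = 37.58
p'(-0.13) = -12.26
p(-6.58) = 158.26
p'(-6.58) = -25.16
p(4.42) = 2.50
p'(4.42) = -3.16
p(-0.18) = 38.19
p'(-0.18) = -12.36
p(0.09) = 34.93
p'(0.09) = -11.82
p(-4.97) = 120.34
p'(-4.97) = -21.94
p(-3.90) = 98.01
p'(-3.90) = -19.80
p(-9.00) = 225.00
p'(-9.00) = -30.00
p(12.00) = 36.00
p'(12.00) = 12.00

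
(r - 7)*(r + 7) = r^2 - 49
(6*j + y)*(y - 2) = 6*j*y - 12*j + y^2 - 2*y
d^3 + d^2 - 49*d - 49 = (d - 7)*(d + 1)*(d + 7)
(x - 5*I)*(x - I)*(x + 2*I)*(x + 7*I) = x^4 + 3*I*x^3 + 35*x^2 + 39*I*x + 70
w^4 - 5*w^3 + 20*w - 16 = (w - 4)*(w - 2)*(w - 1)*(w + 2)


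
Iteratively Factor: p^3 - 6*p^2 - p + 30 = (p - 5)*(p^2 - p - 6) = (p - 5)*(p - 3)*(p + 2)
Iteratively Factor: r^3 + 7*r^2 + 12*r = (r)*(r^2 + 7*r + 12) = r*(r + 3)*(r + 4)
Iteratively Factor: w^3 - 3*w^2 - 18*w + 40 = (w + 4)*(w^2 - 7*w + 10) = (w - 2)*(w + 4)*(w - 5)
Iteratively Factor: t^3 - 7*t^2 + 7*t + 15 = (t + 1)*(t^2 - 8*t + 15) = (t - 3)*(t + 1)*(t - 5)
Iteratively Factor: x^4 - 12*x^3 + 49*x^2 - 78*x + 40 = (x - 4)*(x^3 - 8*x^2 + 17*x - 10) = (x - 5)*(x - 4)*(x^2 - 3*x + 2) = (x - 5)*(x - 4)*(x - 2)*(x - 1)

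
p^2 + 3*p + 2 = (p + 1)*(p + 2)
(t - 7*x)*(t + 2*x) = t^2 - 5*t*x - 14*x^2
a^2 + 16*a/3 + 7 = (a + 7/3)*(a + 3)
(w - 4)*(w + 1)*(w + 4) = w^3 + w^2 - 16*w - 16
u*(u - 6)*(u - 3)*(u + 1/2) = u^4 - 17*u^3/2 + 27*u^2/2 + 9*u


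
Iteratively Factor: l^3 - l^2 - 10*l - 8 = (l - 4)*(l^2 + 3*l + 2) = (l - 4)*(l + 1)*(l + 2)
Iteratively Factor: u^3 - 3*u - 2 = (u + 1)*(u^2 - u - 2) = (u + 1)^2*(u - 2)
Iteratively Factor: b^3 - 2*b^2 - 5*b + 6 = (b - 3)*(b^2 + b - 2) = (b - 3)*(b - 1)*(b + 2)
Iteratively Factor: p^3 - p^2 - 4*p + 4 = (p - 1)*(p^2 - 4) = (p - 2)*(p - 1)*(p + 2)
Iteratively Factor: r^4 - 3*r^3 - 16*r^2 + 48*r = (r - 3)*(r^3 - 16*r) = r*(r - 3)*(r^2 - 16) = r*(r - 4)*(r - 3)*(r + 4)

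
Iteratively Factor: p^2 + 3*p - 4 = (p + 4)*(p - 1)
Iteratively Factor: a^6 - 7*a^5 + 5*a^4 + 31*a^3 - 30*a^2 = (a - 3)*(a^5 - 4*a^4 - 7*a^3 + 10*a^2) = (a - 3)*(a + 2)*(a^4 - 6*a^3 + 5*a^2) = a*(a - 3)*(a + 2)*(a^3 - 6*a^2 + 5*a) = a^2*(a - 3)*(a + 2)*(a^2 - 6*a + 5) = a^2*(a - 3)*(a - 1)*(a + 2)*(a - 5)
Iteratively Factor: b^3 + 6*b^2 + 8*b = (b + 4)*(b^2 + 2*b) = (b + 2)*(b + 4)*(b)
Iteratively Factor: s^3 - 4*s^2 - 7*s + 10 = (s - 5)*(s^2 + s - 2) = (s - 5)*(s - 1)*(s + 2)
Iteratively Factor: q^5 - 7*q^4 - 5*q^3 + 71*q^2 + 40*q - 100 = (q - 1)*(q^4 - 6*q^3 - 11*q^2 + 60*q + 100) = (q - 1)*(q + 2)*(q^3 - 8*q^2 + 5*q + 50) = (q - 1)*(q + 2)^2*(q^2 - 10*q + 25) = (q - 5)*(q - 1)*(q + 2)^2*(q - 5)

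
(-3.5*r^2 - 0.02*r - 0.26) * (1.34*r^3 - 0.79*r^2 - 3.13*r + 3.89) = -4.69*r^5 + 2.7382*r^4 + 10.6224*r^3 - 13.347*r^2 + 0.736*r - 1.0114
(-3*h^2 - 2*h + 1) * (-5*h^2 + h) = 15*h^4 + 7*h^3 - 7*h^2 + h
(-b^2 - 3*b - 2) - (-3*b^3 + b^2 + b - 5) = 3*b^3 - 2*b^2 - 4*b + 3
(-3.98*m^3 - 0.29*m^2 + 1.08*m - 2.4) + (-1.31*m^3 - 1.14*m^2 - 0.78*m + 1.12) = -5.29*m^3 - 1.43*m^2 + 0.3*m - 1.28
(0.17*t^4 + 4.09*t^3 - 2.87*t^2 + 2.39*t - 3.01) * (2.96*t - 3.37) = 0.5032*t^5 + 11.5335*t^4 - 22.2785*t^3 + 16.7463*t^2 - 16.9639*t + 10.1437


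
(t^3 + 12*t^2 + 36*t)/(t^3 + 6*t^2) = (t + 6)/t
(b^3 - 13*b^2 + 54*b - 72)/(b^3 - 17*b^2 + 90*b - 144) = (b - 4)/(b - 8)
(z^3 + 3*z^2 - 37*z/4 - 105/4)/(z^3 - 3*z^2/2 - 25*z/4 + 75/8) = 2*(2*z^2 + z - 21)/(4*z^2 - 16*z + 15)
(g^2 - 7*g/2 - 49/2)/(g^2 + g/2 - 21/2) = (g - 7)/(g - 3)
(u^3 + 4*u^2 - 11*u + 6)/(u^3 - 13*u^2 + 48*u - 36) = (u^2 + 5*u - 6)/(u^2 - 12*u + 36)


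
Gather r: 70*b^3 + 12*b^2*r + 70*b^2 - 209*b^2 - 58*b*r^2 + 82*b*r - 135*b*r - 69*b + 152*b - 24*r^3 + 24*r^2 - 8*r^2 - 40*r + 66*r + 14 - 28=70*b^3 - 139*b^2 + 83*b - 24*r^3 + r^2*(16 - 58*b) + r*(12*b^2 - 53*b + 26) - 14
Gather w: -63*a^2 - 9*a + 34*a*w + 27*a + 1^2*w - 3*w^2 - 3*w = -63*a^2 + 18*a - 3*w^2 + w*(34*a - 2)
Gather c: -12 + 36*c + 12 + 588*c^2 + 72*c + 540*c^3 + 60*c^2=540*c^3 + 648*c^2 + 108*c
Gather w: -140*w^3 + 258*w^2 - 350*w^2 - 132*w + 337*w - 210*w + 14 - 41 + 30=-140*w^3 - 92*w^2 - 5*w + 3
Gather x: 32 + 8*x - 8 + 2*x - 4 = 10*x + 20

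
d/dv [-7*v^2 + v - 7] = 1 - 14*v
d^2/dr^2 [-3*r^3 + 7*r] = -18*r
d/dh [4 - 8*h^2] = -16*h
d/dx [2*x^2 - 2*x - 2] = 4*x - 2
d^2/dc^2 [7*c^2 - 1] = 14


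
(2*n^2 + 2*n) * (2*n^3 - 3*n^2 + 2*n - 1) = 4*n^5 - 2*n^4 - 2*n^3 + 2*n^2 - 2*n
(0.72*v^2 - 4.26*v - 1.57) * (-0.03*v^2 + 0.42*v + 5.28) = -0.0216*v^4 + 0.4302*v^3 + 2.0595*v^2 - 23.1522*v - 8.2896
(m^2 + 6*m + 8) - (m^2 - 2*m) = 8*m + 8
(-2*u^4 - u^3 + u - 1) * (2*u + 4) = -4*u^5 - 10*u^4 - 4*u^3 + 2*u^2 + 2*u - 4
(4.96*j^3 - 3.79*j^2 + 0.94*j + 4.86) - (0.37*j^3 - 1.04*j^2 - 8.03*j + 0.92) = 4.59*j^3 - 2.75*j^2 + 8.97*j + 3.94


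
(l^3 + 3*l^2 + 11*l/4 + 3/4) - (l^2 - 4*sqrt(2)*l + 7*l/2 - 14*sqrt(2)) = l^3 + 2*l^2 - 3*l/4 + 4*sqrt(2)*l + 3/4 + 14*sqrt(2)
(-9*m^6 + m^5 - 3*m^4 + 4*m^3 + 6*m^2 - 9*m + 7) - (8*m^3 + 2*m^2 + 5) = -9*m^6 + m^5 - 3*m^4 - 4*m^3 + 4*m^2 - 9*m + 2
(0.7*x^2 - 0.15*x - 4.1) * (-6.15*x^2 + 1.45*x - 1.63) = -4.305*x^4 + 1.9375*x^3 + 23.8565*x^2 - 5.7005*x + 6.683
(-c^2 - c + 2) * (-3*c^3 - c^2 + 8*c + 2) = 3*c^5 + 4*c^4 - 13*c^3 - 12*c^2 + 14*c + 4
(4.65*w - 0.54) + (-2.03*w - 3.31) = 2.62*w - 3.85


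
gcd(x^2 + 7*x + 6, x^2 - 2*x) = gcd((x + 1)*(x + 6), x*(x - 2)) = 1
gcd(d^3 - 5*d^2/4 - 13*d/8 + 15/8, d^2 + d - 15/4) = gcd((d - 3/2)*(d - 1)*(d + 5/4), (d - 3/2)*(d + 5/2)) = d - 3/2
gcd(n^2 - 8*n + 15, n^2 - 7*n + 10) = n - 5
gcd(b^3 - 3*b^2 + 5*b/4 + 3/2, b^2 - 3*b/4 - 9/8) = b - 3/2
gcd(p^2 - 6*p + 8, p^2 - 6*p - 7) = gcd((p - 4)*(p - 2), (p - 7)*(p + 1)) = 1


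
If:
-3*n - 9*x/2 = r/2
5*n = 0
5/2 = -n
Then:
No Solution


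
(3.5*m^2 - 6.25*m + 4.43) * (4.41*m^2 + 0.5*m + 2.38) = 15.435*m^4 - 25.8125*m^3 + 24.7413*m^2 - 12.66*m + 10.5434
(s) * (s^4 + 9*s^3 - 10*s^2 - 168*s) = s^5 + 9*s^4 - 10*s^3 - 168*s^2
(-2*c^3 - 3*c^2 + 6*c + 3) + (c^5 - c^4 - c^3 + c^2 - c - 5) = c^5 - c^4 - 3*c^3 - 2*c^2 + 5*c - 2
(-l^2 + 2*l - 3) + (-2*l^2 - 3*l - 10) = -3*l^2 - l - 13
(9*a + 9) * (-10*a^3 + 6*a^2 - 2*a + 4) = -90*a^4 - 36*a^3 + 36*a^2 + 18*a + 36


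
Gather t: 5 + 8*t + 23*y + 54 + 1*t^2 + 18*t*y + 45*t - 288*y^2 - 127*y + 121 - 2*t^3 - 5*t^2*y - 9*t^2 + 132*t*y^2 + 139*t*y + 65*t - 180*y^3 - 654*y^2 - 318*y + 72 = -2*t^3 + t^2*(-5*y - 8) + t*(132*y^2 + 157*y + 118) - 180*y^3 - 942*y^2 - 422*y + 252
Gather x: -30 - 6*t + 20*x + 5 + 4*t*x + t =-5*t + x*(4*t + 20) - 25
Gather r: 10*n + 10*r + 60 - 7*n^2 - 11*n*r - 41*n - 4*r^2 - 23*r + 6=-7*n^2 - 31*n - 4*r^2 + r*(-11*n - 13) + 66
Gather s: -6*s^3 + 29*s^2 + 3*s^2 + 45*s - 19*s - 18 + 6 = -6*s^3 + 32*s^2 + 26*s - 12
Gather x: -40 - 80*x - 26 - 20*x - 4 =-100*x - 70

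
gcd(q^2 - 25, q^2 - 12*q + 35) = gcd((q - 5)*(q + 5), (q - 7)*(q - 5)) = q - 5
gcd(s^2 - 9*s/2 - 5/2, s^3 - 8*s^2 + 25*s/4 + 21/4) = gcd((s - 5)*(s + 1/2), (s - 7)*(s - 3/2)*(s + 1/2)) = s + 1/2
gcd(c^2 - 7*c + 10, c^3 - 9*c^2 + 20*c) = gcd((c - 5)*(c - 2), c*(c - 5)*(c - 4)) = c - 5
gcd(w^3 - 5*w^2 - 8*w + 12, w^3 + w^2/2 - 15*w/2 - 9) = w + 2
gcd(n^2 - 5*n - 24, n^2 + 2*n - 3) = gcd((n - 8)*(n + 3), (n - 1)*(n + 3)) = n + 3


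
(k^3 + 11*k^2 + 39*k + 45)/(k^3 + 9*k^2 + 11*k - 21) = (k^2 + 8*k + 15)/(k^2 + 6*k - 7)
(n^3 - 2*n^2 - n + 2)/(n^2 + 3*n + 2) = (n^2 - 3*n + 2)/(n + 2)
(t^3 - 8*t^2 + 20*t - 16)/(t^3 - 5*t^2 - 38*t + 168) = (t^2 - 4*t + 4)/(t^2 - t - 42)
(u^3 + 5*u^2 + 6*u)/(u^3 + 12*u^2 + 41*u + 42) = u/(u + 7)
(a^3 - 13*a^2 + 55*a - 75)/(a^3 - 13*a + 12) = (a^2 - 10*a + 25)/(a^2 + 3*a - 4)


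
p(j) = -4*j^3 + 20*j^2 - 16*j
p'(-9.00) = -1348.00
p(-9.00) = 4680.00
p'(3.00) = -4.00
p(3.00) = 24.00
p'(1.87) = 16.84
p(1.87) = 13.86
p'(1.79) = 17.15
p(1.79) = 12.50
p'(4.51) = -79.68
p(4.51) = -32.29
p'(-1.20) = -81.28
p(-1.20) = 54.91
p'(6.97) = -320.17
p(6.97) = -494.34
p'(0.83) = 8.93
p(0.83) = -1.79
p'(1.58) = 17.24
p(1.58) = 8.87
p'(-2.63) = -204.20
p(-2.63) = 253.18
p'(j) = -12*j^2 + 40*j - 16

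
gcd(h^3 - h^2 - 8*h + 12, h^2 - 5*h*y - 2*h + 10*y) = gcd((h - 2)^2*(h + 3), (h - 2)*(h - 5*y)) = h - 2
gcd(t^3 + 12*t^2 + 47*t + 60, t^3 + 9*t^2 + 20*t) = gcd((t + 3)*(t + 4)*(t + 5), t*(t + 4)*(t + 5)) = t^2 + 9*t + 20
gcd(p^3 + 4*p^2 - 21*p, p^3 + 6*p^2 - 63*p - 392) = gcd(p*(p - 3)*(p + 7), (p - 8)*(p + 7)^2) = p + 7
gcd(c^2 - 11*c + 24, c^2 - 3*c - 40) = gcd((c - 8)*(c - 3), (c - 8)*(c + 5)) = c - 8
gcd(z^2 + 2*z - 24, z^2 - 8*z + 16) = z - 4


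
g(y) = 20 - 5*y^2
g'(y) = -10*y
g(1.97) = 0.60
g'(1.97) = -19.70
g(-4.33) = -73.74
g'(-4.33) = 43.30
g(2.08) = -1.63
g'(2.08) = -20.80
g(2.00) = 0.00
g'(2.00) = -20.00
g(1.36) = 10.75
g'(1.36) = -13.60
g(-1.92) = 1.57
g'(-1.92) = 19.20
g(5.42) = -126.88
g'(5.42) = -54.20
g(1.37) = 10.62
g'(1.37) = -13.70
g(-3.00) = -25.00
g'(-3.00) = 30.00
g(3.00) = -25.00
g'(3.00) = -30.00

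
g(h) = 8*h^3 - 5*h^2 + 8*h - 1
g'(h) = 24*h^2 - 10*h + 8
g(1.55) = 29.18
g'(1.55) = 50.16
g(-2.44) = -166.50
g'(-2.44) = 175.29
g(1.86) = 48.06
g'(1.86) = 72.43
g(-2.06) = -108.63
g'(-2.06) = 130.45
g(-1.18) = -30.55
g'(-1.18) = 53.22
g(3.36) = 272.90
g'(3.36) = 245.35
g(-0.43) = -6.00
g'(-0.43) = 16.74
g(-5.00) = -1166.00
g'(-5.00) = 658.00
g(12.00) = 13199.00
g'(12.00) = 3344.00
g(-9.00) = -6310.00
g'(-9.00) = 2042.00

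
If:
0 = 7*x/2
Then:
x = 0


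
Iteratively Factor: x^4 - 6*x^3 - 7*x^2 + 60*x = (x)*(x^3 - 6*x^2 - 7*x + 60) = x*(x + 3)*(x^2 - 9*x + 20) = x*(x - 5)*(x + 3)*(x - 4)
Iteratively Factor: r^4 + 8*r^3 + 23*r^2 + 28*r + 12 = (r + 3)*(r^3 + 5*r^2 + 8*r + 4) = (r + 2)*(r + 3)*(r^2 + 3*r + 2) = (r + 1)*(r + 2)*(r + 3)*(r + 2)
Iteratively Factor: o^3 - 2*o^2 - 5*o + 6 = (o + 2)*(o^2 - 4*o + 3) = (o - 1)*(o + 2)*(o - 3)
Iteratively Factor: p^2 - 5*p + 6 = (p - 2)*(p - 3)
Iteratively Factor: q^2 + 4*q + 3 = (q + 3)*(q + 1)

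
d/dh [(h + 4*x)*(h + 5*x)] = 2*h + 9*x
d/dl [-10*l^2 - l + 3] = -20*l - 1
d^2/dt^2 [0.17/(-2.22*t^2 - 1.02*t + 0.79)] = (1.675656*t^2 + 0.769896*t - 0.17*(4.44*t + 1.02)*(8.88*t + 2.04) - 0.596292)/(2.22*t^2 + 1.02*t - 0.79)^3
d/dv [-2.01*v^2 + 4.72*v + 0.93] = 4.72 - 4.02*v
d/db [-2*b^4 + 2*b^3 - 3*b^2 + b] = -8*b^3 + 6*b^2 - 6*b + 1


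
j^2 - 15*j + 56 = (j - 8)*(j - 7)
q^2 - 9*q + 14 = (q - 7)*(q - 2)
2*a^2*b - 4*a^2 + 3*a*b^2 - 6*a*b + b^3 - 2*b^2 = (a + b)*(2*a + b)*(b - 2)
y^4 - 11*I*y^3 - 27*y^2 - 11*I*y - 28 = (y - 7*I)*(y - 4*I)*(y - I)*(y + I)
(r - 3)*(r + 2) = r^2 - r - 6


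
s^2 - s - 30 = (s - 6)*(s + 5)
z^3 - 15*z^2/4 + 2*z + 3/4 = (z - 3)*(z - 1)*(z + 1/4)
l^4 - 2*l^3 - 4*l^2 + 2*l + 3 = (l - 3)*(l - 1)*(l + 1)^2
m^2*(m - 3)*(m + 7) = m^4 + 4*m^3 - 21*m^2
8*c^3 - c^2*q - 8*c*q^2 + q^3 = (-8*c + q)*(-c + q)*(c + q)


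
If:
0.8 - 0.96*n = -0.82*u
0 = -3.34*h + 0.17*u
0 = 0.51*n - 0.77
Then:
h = 0.04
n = 1.51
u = 0.79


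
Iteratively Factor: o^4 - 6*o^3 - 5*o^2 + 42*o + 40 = (o + 1)*(o^3 - 7*o^2 + 2*o + 40) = (o - 4)*(o + 1)*(o^2 - 3*o - 10) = (o - 5)*(o - 4)*(o + 1)*(o + 2)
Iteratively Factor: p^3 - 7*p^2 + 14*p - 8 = (p - 4)*(p^2 - 3*p + 2) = (p - 4)*(p - 1)*(p - 2)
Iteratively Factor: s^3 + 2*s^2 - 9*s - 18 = (s - 3)*(s^2 + 5*s + 6) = (s - 3)*(s + 2)*(s + 3)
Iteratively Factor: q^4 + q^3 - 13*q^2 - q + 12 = (q + 4)*(q^3 - 3*q^2 - q + 3) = (q + 1)*(q + 4)*(q^2 - 4*q + 3) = (q - 3)*(q + 1)*(q + 4)*(q - 1)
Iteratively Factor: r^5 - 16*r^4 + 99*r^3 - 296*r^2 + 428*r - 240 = (r - 3)*(r^4 - 13*r^3 + 60*r^2 - 116*r + 80) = (r - 3)*(r - 2)*(r^3 - 11*r^2 + 38*r - 40) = (r - 4)*(r - 3)*(r - 2)*(r^2 - 7*r + 10) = (r - 4)*(r - 3)*(r - 2)^2*(r - 5)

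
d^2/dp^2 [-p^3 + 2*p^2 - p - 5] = 4 - 6*p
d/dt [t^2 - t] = 2*t - 1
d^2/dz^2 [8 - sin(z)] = sin(z)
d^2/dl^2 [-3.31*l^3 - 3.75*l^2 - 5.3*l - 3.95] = -19.86*l - 7.5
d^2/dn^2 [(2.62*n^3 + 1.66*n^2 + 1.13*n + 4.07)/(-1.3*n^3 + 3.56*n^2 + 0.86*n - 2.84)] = (-29.86152*n^6 - 29.0331600000001*n^5 + 53.7794400000001*n^4 + 309.318936*n^3 - 294.429288*n^2 - 179.945376*n - 120.616616)/(2.197*n^9 - 18.0492*n^8 + 45.06684*n^7 - 6.838736*n^6 - 108.674568*n^5 + 81.029424*n^4 + 82.989448*n^3 - 79.839216*n^2 - 20.809248*n + 22.906304)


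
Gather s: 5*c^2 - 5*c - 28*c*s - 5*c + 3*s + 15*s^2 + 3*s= 5*c^2 - 10*c + 15*s^2 + s*(6 - 28*c)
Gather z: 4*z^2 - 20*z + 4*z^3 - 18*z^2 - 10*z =4*z^3 - 14*z^2 - 30*z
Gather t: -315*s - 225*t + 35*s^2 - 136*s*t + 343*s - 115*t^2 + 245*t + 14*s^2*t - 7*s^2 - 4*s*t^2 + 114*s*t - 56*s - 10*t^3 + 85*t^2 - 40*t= 28*s^2 - 28*s - 10*t^3 + t^2*(-4*s - 30) + t*(14*s^2 - 22*s - 20)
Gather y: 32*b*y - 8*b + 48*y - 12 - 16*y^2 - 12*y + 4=-8*b - 16*y^2 + y*(32*b + 36) - 8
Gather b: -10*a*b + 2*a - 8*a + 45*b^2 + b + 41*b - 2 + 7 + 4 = -6*a + 45*b^2 + b*(42 - 10*a) + 9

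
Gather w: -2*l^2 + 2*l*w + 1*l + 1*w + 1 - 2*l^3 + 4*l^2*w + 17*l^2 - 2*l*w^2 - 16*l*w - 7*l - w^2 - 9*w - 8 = -2*l^3 + 15*l^2 - 6*l + w^2*(-2*l - 1) + w*(4*l^2 - 14*l - 8) - 7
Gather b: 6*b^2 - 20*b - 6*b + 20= 6*b^2 - 26*b + 20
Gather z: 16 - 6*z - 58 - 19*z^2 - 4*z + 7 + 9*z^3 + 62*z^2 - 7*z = 9*z^3 + 43*z^2 - 17*z - 35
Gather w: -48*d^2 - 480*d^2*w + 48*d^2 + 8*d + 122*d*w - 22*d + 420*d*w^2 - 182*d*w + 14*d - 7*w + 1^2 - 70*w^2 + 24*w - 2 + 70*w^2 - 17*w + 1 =420*d*w^2 + w*(-480*d^2 - 60*d)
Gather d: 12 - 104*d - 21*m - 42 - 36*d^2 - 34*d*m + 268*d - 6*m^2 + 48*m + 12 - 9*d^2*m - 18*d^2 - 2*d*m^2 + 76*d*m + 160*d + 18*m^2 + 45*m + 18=d^2*(-9*m - 54) + d*(-2*m^2 + 42*m + 324) + 12*m^2 + 72*m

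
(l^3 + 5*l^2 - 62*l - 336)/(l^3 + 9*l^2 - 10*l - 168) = (l - 8)/(l - 4)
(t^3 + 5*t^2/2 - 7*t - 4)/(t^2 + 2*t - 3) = (t^3 + 5*t^2/2 - 7*t - 4)/(t^2 + 2*t - 3)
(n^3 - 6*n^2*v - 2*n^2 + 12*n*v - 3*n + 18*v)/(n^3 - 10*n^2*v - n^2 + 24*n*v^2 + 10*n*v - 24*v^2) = (-n^2 + 2*n + 3)/(-n^2 + 4*n*v + n - 4*v)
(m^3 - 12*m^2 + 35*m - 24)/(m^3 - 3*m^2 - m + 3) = (m - 8)/(m + 1)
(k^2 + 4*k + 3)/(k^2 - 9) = (k + 1)/(k - 3)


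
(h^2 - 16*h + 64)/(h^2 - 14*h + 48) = (h - 8)/(h - 6)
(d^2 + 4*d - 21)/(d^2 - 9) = (d + 7)/(d + 3)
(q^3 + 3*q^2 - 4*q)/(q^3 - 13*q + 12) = q/(q - 3)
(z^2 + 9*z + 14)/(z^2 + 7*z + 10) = (z + 7)/(z + 5)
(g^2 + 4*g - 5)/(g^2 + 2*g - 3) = (g + 5)/(g + 3)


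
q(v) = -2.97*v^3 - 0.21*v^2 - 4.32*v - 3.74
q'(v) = -8.91*v^2 - 0.42*v - 4.32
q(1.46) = -19.74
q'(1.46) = -23.93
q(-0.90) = 2.14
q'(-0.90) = -11.16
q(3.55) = -154.60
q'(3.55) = -118.10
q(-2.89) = 78.68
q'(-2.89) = -77.52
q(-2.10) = 31.91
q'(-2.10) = -42.73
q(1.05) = -11.95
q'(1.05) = -14.58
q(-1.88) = 23.37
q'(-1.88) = -35.02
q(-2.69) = 64.17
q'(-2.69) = -67.66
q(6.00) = -678.74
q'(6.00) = -327.60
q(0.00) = -3.74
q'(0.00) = -4.32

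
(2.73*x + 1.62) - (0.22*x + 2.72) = 2.51*x - 1.1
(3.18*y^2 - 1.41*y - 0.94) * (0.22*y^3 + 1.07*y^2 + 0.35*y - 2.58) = 0.6996*y^5 + 3.0924*y^4 - 0.6025*y^3 - 9.7037*y^2 + 3.3088*y + 2.4252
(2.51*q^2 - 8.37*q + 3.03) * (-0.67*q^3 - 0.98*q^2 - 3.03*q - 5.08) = -1.6817*q^5 + 3.1481*q^4 - 1.4328*q^3 + 9.6409*q^2 + 33.3387*q - 15.3924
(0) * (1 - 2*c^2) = 0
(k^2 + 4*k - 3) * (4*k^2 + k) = 4*k^4 + 17*k^3 - 8*k^2 - 3*k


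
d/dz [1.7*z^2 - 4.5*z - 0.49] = 3.4*z - 4.5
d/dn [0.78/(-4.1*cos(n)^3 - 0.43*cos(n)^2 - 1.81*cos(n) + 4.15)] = (9.594*sin(n)^2 - 0.6708*cos(n) - 11.0058)*sin(n)/(4.1*cos(n)^3 + 0.43*cos(n)^2 + 1.81*cos(n) - 4.15)^2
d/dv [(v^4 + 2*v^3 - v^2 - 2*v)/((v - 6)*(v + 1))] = (2*v^3 - 17*v^2 - 12*v + 12)/(v^2 - 12*v + 36)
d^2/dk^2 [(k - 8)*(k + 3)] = 2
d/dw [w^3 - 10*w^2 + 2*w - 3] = 3*w^2 - 20*w + 2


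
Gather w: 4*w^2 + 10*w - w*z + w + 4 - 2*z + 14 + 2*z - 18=4*w^2 + w*(11 - z)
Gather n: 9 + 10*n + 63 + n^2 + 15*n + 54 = n^2 + 25*n + 126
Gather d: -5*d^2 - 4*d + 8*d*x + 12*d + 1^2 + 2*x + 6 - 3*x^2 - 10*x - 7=-5*d^2 + d*(8*x + 8) - 3*x^2 - 8*x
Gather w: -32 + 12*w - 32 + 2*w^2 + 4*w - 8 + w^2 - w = 3*w^2 + 15*w - 72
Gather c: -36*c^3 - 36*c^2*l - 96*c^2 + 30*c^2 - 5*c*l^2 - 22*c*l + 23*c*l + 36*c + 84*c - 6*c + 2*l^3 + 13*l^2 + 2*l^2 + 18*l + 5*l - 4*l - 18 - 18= -36*c^3 + c^2*(-36*l - 66) + c*(-5*l^2 + l + 114) + 2*l^3 + 15*l^2 + 19*l - 36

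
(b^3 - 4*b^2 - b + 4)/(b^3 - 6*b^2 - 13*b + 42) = (b^3 - 4*b^2 - b + 4)/(b^3 - 6*b^2 - 13*b + 42)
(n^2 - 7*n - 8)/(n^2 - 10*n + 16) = (n + 1)/(n - 2)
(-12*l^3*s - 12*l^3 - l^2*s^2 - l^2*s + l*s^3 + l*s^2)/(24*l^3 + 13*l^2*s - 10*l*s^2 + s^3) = l*(-12*l^2*s - 12*l^2 - l*s^2 - l*s + s^3 + s^2)/(24*l^3 + 13*l^2*s - 10*l*s^2 + s^3)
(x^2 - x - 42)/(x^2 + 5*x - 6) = (x - 7)/(x - 1)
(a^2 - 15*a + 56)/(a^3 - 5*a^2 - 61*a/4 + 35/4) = 4*(a - 8)/(4*a^2 + 8*a - 5)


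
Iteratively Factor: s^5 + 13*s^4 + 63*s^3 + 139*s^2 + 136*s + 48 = (s + 4)*(s^4 + 9*s^3 + 27*s^2 + 31*s + 12) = (s + 1)*(s + 4)*(s^3 + 8*s^2 + 19*s + 12) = (s + 1)^2*(s + 4)*(s^2 + 7*s + 12) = (s + 1)^2*(s + 4)^2*(s + 3)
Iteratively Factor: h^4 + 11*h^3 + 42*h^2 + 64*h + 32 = (h + 2)*(h^3 + 9*h^2 + 24*h + 16) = (h + 1)*(h + 2)*(h^2 + 8*h + 16) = (h + 1)*(h + 2)*(h + 4)*(h + 4)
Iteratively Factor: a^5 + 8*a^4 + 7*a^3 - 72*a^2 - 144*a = (a)*(a^4 + 8*a^3 + 7*a^2 - 72*a - 144) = a*(a + 3)*(a^3 + 5*a^2 - 8*a - 48) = a*(a + 3)*(a + 4)*(a^2 + a - 12) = a*(a - 3)*(a + 3)*(a + 4)*(a + 4)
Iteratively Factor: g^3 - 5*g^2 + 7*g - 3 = (g - 1)*(g^2 - 4*g + 3) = (g - 3)*(g - 1)*(g - 1)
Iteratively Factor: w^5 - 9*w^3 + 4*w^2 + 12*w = (w + 3)*(w^4 - 3*w^3 + 4*w) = (w - 2)*(w + 3)*(w^3 - w^2 - 2*w) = (w - 2)*(w + 1)*(w + 3)*(w^2 - 2*w) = w*(w - 2)*(w + 1)*(w + 3)*(w - 2)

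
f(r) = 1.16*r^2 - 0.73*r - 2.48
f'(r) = 2.32*r - 0.73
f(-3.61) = 15.27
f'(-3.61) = -9.11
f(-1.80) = 2.59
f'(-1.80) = -4.91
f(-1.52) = 1.31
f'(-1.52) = -4.26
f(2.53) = 3.10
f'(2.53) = 5.14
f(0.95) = -2.13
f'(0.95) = 1.47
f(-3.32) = 12.73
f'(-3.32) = -8.43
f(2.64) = 3.68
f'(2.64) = 5.39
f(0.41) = -2.58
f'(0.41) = 0.22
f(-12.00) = 173.32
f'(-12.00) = -28.57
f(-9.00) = 98.05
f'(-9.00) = -21.61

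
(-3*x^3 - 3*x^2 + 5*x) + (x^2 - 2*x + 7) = -3*x^3 - 2*x^2 + 3*x + 7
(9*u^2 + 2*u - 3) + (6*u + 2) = 9*u^2 + 8*u - 1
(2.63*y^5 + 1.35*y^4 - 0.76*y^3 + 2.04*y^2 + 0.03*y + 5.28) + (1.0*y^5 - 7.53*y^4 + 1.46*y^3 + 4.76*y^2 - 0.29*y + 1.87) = 3.63*y^5 - 6.18*y^4 + 0.7*y^3 + 6.8*y^2 - 0.26*y + 7.15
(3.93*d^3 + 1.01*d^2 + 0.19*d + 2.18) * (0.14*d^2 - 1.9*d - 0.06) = 0.5502*d^5 - 7.3256*d^4 - 2.1282*d^3 - 0.1164*d^2 - 4.1534*d - 0.1308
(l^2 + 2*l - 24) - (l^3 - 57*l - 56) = -l^3 + l^2 + 59*l + 32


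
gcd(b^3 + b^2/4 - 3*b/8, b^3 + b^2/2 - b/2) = b^2 - b/2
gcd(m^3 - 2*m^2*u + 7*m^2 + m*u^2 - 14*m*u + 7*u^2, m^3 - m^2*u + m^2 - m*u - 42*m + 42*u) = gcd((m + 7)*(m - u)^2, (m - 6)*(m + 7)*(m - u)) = -m^2 + m*u - 7*m + 7*u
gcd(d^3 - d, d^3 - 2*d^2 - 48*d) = d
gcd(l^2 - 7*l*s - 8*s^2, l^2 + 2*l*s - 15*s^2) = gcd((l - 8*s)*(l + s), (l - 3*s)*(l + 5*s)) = 1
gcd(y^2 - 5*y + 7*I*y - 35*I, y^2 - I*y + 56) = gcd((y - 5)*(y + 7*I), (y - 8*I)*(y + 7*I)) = y + 7*I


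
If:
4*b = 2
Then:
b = 1/2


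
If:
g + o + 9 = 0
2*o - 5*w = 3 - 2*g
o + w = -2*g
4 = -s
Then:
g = 66/5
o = -111/5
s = -4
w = -21/5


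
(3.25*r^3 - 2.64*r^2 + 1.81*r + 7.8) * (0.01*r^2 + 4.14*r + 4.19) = 0.0325*r^5 + 13.4286*r^4 + 2.706*r^3 - 3.4902*r^2 + 39.8759*r + 32.682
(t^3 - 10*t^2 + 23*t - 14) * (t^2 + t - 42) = t^5 - 9*t^4 - 29*t^3 + 429*t^2 - 980*t + 588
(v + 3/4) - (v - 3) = 15/4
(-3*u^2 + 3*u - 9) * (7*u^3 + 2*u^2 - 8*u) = -21*u^5 + 15*u^4 - 33*u^3 - 42*u^2 + 72*u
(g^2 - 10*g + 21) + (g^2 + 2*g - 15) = 2*g^2 - 8*g + 6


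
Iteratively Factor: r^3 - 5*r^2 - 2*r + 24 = (r + 2)*(r^2 - 7*r + 12) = (r - 3)*(r + 2)*(r - 4)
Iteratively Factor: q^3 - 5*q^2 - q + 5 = (q - 1)*(q^2 - 4*q - 5) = (q - 1)*(q + 1)*(q - 5)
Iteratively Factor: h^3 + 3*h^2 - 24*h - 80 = (h - 5)*(h^2 + 8*h + 16) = (h - 5)*(h + 4)*(h + 4)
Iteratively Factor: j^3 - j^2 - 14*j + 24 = (j - 3)*(j^2 + 2*j - 8) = (j - 3)*(j + 4)*(j - 2)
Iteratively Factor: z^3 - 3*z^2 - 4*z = (z + 1)*(z^2 - 4*z) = z*(z + 1)*(z - 4)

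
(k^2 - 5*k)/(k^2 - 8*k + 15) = k/(k - 3)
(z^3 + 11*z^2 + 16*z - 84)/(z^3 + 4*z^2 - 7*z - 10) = (z^2 + 13*z + 42)/(z^2 + 6*z + 5)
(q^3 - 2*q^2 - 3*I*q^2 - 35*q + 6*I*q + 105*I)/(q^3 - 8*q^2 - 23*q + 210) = (q - 3*I)/(q - 6)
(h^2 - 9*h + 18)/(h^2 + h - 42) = (h - 3)/(h + 7)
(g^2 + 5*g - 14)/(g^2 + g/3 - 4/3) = 3*(g^2 + 5*g - 14)/(3*g^2 + g - 4)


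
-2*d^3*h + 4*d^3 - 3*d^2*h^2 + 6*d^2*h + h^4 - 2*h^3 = (-2*d + h)*(d + h)^2*(h - 2)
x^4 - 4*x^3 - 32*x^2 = x^2*(x - 8)*(x + 4)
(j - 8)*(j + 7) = j^2 - j - 56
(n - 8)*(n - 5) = n^2 - 13*n + 40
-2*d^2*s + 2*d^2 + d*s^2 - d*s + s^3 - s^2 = (-d + s)*(2*d + s)*(s - 1)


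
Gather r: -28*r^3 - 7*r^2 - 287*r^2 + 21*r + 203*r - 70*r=-28*r^3 - 294*r^2 + 154*r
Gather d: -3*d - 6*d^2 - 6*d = -6*d^2 - 9*d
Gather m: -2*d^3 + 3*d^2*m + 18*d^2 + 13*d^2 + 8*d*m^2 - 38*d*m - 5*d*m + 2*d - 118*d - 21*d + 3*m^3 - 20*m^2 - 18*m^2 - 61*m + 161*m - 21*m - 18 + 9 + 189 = -2*d^3 + 31*d^2 - 137*d + 3*m^3 + m^2*(8*d - 38) + m*(3*d^2 - 43*d + 79) + 180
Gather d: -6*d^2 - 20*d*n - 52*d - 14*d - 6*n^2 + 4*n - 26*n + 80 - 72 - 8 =-6*d^2 + d*(-20*n - 66) - 6*n^2 - 22*n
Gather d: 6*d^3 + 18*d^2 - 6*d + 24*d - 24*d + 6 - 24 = 6*d^3 + 18*d^2 - 6*d - 18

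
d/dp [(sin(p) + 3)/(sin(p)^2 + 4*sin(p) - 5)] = (-6*sin(p) + cos(p)^2 - 18)*cos(p)/(sin(p)^2 + 4*sin(p) - 5)^2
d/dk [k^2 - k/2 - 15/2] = 2*k - 1/2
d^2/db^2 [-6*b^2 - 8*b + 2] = -12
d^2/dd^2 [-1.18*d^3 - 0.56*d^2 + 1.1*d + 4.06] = -7.08*d - 1.12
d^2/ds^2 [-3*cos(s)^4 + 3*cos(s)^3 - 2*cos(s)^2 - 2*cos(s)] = -cos(s)/4 + 12*cos(2*s)^2 + 10*cos(2*s) - 27*cos(3*s)/4 - 6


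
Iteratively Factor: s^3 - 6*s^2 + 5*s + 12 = (s - 4)*(s^2 - 2*s - 3) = (s - 4)*(s + 1)*(s - 3)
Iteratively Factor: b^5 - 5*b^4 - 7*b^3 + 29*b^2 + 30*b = (b + 2)*(b^4 - 7*b^3 + 7*b^2 + 15*b) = (b + 1)*(b + 2)*(b^3 - 8*b^2 + 15*b) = (b - 3)*(b + 1)*(b + 2)*(b^2 - 5*b) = b*(b - 3)*(b + 1)*(b + 2)*(b - 5)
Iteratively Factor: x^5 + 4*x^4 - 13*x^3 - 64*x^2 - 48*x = (x)*(x^4 + 4*x^3 - 13*x^2 - 64*x - 48) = x*(x + 4)*(x^3 - 13*x - 12) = x*(x + 3)*(x + 4)*(x^2 - 3*x - 4) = x*(x + 1)*(x + 3)*(x + 4)*(x - 4)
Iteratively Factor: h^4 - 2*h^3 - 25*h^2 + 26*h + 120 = (h + 4)*(h^3 - 6*h^2 - h + 30) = (h - 3)*(h + 4)*(h^2 - 3*h - 10) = (h - 3)*(h + 2)*(h + 4)*(h - 5)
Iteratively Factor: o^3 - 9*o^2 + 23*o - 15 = (o - 5)*(o^2 - 4*o + 3) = (o - 5)*(o - 1)*(o - 3)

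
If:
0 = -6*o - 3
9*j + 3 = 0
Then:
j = -1/3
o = -1/2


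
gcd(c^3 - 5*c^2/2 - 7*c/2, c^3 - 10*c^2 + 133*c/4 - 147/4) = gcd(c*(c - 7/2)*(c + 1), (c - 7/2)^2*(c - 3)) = c - 7/2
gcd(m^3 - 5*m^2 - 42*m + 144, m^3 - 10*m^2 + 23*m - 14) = 1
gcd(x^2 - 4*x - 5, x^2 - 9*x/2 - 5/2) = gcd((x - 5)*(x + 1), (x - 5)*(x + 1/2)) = x - 5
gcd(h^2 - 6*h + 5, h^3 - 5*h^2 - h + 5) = h^2 - 6*h + 5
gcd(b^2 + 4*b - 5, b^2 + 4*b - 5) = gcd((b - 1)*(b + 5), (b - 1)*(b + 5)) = b^2 + 4*b - 5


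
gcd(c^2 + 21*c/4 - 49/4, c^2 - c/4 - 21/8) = c - 7/4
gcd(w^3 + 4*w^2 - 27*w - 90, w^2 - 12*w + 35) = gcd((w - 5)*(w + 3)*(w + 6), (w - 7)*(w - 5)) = w - 5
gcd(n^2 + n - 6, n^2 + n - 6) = n^2 + n - 6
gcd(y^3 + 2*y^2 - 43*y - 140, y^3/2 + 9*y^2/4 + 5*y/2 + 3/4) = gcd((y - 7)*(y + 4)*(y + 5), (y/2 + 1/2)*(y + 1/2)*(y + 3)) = 1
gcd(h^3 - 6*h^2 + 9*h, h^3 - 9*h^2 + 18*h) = h^2 - 3*h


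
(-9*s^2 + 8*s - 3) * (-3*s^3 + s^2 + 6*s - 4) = 27*s^5 - 33*s^4 - 37*s^3 + 81*s^2 - 50*s + 12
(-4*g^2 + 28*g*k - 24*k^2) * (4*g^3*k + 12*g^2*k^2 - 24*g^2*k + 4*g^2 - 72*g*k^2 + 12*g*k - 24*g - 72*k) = -16*g^5*k + 64*g^4*k^2 + 96*g^4*k - 16*g^4 + 240*g^3*k^3 - 384*g^3*k^2 + 64*g^3*k + 96*g^3 - 288*g^2*k^4 - 1440*g^2*k^3 + 240*g^2*k^2 - 384*g^2*k + 1728*g*k^4 - 288*g*k^3 - 1440*g*k^2 + 1728*k^3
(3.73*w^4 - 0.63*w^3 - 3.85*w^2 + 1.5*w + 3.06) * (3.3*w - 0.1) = 12.309*w^5 - 2.452*w^4 - 12.642*w^3 + 5.335*w^2 + 9.948*w - 0.306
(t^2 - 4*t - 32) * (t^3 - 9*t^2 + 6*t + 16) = t^5 - 13*t^4 + 10*t^3 + 280*t^2 - 256*t - 512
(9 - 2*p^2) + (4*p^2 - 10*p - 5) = 2*p^2 - 10*p + 4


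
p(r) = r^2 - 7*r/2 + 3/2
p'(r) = 2*r - 7/2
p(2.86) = -0.33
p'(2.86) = 2.22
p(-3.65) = 27.60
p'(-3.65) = -10.80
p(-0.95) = 5.73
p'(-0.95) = -5.40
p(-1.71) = 10.41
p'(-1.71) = -6.92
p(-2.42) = 15.83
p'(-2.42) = -8.34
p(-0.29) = 2.60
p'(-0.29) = -4.08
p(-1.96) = 12.20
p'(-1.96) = -7.42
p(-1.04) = 6.22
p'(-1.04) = -5.58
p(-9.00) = 114.00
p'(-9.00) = -21.50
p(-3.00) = 21.00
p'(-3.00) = -9.50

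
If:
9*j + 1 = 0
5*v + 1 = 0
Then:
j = -1/9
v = -1/5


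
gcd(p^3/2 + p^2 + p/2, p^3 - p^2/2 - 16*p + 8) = 1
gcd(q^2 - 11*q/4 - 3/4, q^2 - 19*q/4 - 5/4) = q + 1/4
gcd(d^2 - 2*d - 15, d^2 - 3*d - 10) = d - 5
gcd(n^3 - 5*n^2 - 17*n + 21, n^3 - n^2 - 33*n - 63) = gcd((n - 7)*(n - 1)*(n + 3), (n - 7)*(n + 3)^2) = n^2 - 4*n - 21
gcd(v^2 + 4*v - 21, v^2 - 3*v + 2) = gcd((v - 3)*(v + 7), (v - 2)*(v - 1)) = 1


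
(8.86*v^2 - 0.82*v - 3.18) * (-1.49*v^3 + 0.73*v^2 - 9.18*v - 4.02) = -13.2014*v^5 + 7.6896*v^4 - 77.1952*v^3 - 30.411*v^2 + 32.4888*v + 12.7836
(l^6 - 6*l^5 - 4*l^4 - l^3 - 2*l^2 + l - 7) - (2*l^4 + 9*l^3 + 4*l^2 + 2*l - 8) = l^6 - 6*l^5 - 6*l^4 - 10*l^3 - 6*l^2 - l + 1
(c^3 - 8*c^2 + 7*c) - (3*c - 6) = c^3 - 8*c^2 + 4*c + 6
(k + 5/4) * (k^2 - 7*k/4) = k^3 - k^2/2 - 35*k/16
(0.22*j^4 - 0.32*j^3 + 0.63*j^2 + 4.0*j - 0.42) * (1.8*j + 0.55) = 0.396*j^5 - 0.455*j^4 + 0.958*j^3 + 7.5465*j^2 + 1.444*j - 0.231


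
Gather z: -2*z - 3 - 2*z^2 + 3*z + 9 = -2*z^2 + z + 6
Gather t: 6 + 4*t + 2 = 4*t + 8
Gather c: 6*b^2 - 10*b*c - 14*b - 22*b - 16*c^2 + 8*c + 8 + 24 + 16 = 6*b^2 - 36*b - 16*c^2 + c*(8 - 10*b) + 48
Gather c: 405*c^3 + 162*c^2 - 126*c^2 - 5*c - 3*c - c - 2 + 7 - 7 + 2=405*c^3 + 36*c^2 - 9*c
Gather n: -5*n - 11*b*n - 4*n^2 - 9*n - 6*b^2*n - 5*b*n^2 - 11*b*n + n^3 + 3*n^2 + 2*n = n^3 + n^2*(-5*b - 1) + n*(-6*b^2 - 22*b - 12)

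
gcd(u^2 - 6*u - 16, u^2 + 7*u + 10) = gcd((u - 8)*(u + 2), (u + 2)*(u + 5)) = u + 2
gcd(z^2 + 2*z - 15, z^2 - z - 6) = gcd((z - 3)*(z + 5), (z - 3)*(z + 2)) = z - 3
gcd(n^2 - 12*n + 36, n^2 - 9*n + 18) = n - 6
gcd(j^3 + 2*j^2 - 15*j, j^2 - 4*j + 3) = j - 3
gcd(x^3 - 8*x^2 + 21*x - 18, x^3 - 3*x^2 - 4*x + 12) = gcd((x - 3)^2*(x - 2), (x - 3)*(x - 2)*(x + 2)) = x^2 - 5*x + 6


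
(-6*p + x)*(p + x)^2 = -6*p^3 - 11*p^2*x - 4*p*x^2 + x^3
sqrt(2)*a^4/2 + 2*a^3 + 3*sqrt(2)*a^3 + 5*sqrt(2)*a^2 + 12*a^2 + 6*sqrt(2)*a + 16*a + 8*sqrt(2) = (a + 2)*(a + 4)*(a + sqrt(2))*(sqrt(2)*a/2 + 1)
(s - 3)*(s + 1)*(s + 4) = s^3 + 2*s^2 - 11*s - 12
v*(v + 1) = v^2 + v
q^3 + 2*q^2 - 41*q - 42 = (q - 6)*(q + 1)*(q + 7)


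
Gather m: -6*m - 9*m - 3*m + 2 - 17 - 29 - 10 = -18*m - 54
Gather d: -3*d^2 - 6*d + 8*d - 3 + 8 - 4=-3*d^2 + 2*d + 1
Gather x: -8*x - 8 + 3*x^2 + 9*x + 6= 3*x^2 + x - 2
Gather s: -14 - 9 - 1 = -24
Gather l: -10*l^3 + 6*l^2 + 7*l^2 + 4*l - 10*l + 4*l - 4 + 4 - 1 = -10*l^3 + 13*l^2 - 2*l - 1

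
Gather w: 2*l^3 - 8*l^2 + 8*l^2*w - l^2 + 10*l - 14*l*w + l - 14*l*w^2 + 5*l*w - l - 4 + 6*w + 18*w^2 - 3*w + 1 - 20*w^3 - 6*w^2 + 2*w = 2*l^3 - 9*l^2 + 10*l - 20*w^3 + w^2*(12 - 14*l) + w*(8*l^2 - 9*l + 5) - 3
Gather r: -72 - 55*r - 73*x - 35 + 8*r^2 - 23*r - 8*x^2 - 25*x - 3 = 8*r^2 - 78*r - 8*x^2 - 98*x - 110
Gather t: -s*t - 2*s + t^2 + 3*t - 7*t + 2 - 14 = -2*s + t^2 + t*(-s - 4) - 12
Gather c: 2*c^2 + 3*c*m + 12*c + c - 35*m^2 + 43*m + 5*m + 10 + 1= 2*c^2 + c*(3*m + 13) - 35*m^2 + 48*m + 11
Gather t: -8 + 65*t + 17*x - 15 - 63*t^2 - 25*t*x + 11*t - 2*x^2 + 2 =-63*t^2 + t*(76 - 25*x) - 2*x^2 + 17*x - 21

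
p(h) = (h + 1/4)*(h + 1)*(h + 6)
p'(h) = (h + 1/4)*(h + 1) + (h + 1/4)*(h + 6) + (h + 1)*(h + 6) = 3*h^2 + 29*h/2 + 31/4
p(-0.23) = 0.09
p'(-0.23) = 4.57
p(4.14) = 228.81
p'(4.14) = 119.20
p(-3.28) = 18.79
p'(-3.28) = -7.53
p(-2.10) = 7.94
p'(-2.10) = -9.47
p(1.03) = 18.27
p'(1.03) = 25.87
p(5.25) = 386.72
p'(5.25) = 166.56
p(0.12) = 2.54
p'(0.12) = 9.53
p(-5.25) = 15.94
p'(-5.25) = 14.31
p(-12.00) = -775.50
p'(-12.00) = 265.75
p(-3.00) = 16.50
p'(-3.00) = -8.75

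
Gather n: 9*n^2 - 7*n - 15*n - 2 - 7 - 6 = 9*n^2 - 22*n - 15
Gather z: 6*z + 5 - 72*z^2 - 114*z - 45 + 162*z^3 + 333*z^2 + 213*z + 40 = 162*z^3 + 261*z^2 + 105*z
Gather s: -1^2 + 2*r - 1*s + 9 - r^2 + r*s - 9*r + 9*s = -r^2 - 7*r + s*(r + 8) + 8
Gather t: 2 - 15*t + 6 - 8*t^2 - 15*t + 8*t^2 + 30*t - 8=0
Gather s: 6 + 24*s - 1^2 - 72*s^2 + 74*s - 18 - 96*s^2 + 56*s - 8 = -168*s^2 + 154*s - 21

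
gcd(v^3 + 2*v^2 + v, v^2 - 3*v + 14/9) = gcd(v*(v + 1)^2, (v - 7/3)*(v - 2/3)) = 1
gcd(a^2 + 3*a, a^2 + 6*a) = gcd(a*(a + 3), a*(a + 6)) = a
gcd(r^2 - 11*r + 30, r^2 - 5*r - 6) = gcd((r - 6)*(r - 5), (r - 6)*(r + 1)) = r - 6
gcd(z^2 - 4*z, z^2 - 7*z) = z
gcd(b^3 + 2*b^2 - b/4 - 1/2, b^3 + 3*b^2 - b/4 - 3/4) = b^2 - 1/4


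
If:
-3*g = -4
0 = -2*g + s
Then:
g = 4/3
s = 8/3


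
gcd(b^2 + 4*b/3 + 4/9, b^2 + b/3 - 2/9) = b + 2/3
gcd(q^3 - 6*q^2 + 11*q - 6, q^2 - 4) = q - 2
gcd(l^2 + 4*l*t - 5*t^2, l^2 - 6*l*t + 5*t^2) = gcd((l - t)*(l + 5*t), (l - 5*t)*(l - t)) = -l + t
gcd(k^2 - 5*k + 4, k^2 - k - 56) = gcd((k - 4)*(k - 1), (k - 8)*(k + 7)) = 1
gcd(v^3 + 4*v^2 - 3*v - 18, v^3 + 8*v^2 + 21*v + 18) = v^2 + 6*v + 9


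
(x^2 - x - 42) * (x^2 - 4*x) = x^4 - 5*x^3 - 38*x^2 + 168*x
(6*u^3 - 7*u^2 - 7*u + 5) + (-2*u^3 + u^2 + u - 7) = 4*u^3 - 6*u^2 - 6*u - 2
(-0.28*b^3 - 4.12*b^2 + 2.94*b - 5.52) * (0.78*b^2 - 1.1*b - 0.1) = -0.2184*b^5 - 2.9056*b^4 + 6.8532*b^3 - 7.1276*b^2 + 5.778*b + 0.552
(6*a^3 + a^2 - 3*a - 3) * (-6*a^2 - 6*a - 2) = -36*a^5 - 42*a^4 + 34*a^2 + 24*a + 6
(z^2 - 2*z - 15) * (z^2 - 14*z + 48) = z^4 - 16*z^3 + 61*z^2 + 114*z - 720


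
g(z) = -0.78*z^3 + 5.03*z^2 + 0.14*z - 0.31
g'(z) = -2.34*z^2 + 10.06*z + 0.14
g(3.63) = 29.17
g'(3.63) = 5.82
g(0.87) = 3.11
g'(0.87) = 7.12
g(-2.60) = 47.04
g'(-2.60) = -41.83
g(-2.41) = 39.49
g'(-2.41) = -37.70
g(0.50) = 0.92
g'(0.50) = 4.58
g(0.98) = 3.92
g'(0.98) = 7.75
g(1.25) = 6.20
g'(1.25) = 9.06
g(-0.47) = 0.82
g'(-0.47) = -5.11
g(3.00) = 24.32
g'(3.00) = 9.26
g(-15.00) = 3761.84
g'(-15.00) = -677.26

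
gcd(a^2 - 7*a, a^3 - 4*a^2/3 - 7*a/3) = a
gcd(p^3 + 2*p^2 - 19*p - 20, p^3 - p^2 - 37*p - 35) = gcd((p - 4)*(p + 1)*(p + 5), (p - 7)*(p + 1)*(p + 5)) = p^2 + 6*p + 5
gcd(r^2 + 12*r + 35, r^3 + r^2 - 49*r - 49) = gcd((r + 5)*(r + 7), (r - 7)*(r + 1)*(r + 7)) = r + 7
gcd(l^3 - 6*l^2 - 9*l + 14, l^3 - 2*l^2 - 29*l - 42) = l^2 - 5*l - 14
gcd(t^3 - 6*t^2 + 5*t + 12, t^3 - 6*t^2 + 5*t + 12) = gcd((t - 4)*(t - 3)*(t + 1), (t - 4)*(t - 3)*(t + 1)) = t^3 - 6*t^2 + 5*t + 12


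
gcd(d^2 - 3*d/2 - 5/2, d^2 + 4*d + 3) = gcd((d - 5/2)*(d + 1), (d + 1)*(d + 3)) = d + 1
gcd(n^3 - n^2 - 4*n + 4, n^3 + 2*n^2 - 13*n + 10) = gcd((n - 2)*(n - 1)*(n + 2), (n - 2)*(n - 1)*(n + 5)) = n^2 - 3*n + 2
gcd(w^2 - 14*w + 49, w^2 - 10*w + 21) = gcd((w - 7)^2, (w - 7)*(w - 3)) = w - 7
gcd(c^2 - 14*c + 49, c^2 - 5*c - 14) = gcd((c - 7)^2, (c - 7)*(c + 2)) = c - 7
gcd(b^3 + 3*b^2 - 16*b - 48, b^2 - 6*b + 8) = b - 4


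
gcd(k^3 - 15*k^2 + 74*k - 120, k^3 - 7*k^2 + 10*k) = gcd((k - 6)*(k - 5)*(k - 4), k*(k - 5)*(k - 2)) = k - 5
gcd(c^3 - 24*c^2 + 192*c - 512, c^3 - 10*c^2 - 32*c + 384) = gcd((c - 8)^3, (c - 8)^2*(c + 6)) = c^2 - 16*c + 64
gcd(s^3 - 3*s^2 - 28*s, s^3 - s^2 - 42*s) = s^2 - 7*s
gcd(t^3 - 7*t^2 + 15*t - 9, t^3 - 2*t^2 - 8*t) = 1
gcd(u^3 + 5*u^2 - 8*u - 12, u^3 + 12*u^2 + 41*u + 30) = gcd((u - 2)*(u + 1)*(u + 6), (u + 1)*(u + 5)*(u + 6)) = u^2 + 7*u + 6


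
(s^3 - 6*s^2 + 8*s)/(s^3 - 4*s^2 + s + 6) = s*(s - 4)/(s^2 - 2*s - 3)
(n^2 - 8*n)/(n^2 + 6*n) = (n - 8)/(n + 6)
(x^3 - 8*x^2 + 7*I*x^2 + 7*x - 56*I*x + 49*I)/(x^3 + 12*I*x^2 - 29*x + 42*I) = (x^2 - 8*x + 7)/(x^2 + 5*I*x + 6)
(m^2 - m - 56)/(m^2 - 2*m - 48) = (m + 7)/(m + 6)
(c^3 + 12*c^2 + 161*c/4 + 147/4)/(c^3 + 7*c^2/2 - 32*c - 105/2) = (c + 7/2)/(c - 5)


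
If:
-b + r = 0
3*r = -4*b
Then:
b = 0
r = 0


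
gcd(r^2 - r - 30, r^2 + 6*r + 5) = r + 5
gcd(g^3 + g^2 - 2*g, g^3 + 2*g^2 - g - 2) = g^2 + g - 2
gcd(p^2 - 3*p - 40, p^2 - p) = 1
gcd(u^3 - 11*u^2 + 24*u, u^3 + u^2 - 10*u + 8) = 1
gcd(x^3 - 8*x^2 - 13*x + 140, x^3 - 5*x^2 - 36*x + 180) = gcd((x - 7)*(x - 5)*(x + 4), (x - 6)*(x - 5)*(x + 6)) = x - 5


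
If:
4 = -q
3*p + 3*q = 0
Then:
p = 4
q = -4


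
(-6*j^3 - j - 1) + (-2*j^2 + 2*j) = -6*j^3 - 2*j^2 + j - 1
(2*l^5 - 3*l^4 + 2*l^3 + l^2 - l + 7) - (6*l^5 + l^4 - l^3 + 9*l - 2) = -4*l^5 - 4*l^4 + 3*l^3 + l^2 - 10*l + 9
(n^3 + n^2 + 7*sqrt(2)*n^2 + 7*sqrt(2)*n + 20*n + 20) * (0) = 0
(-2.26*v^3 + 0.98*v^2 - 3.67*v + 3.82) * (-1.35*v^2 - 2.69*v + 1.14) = 3.051*v^5 + 4.7564*v^4 - 0.258099999999999*v^3 + 5.8325*v^2 - 14.4596*v + 4.3548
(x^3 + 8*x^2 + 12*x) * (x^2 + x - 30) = x^5 + 9*x^4 - 10*x^3 - 228*x^2 - 360*x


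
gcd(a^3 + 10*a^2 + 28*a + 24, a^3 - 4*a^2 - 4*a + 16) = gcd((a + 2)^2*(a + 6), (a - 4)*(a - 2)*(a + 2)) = a + 2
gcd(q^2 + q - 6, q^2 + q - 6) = q^2 + q - 6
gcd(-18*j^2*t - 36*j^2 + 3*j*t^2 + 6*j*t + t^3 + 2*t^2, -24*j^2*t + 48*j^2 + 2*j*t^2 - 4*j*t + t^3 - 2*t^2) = 6*j + t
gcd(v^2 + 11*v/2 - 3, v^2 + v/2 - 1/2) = v - 1/2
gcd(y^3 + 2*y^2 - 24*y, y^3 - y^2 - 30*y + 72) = y^2 + 2*y - 24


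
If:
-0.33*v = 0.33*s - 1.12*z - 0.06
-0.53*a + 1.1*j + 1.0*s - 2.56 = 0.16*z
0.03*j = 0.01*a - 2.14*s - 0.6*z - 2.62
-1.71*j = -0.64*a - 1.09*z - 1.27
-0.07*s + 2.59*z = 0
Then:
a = -25.12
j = -8.68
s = -1.21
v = 1.28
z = -0.03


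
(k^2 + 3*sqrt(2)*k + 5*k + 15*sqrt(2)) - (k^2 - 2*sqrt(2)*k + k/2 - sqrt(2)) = 9*k/2 + 5*sqrt(2)*k + 16*sqrt(2)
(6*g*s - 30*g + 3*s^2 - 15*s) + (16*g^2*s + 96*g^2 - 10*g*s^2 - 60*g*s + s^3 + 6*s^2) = 16*g^2*s + 96*g^2 - 10*g*s^2 - 54*g*s - 30*g + s^3 + 9*s^2 - 15*s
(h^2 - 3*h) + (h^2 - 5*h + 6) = 2*h^2 - 8*h + 6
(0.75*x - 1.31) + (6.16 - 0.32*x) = 0.43*x + 4.85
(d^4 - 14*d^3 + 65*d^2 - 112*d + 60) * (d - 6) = d^5 - 20*d^4 + 149*d^3 - 502*d^2 + 732*d - 360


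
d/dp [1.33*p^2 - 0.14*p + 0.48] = 2.66*p - 0.14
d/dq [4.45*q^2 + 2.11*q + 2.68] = 8.9*q + 2.11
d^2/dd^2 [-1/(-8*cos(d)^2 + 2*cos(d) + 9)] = 2*(128*sin(d)^4 - 210*sin(d)^2 + 21*cos(d) - 6*cos(3*d) + 6)/(8*sin(d)^2 + 2*cos(d) + 1)^3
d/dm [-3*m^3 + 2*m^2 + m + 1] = -9*m^2 + 4*m + 1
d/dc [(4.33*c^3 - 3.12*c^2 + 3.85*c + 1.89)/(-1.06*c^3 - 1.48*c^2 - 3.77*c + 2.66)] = (-9.7156*c^4 - 24.4862*c^3 + 58.024*c^2 - 11.004*c + 17.3663)/(1.1236*c^6 + 3.1376*c^5 + 10.1828*c^4 + 5.52*c^3 + 6.3393*c^2 - 20.0564*c + 7.0756)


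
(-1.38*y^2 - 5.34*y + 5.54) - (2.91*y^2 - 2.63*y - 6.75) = -4.29*y^2 - 2.71*y + 12.29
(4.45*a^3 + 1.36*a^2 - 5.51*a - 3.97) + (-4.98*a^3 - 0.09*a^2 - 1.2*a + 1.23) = -0.53*a^3 + 1.27*a^2 - 6.71*a - 2.74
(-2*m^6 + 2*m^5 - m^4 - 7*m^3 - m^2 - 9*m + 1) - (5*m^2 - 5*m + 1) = -2*m^6 + 2*m^5 - m^4 - 7*m^3 - 6*m^2 - 4*m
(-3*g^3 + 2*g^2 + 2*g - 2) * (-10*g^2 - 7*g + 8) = 30*g^5 + g^4 - 58*g^3 + 22*g^2 + 30*g - 16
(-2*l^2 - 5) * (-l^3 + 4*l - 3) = 2*l^5 - 3*l^3 + 6*l^2 - 20*l + 15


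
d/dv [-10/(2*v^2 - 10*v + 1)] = 20*(2*v - 5)/(2*v^2 - 10*v + 1)^2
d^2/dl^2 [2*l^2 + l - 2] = 4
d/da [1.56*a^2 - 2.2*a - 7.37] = 3.12*a - 2.2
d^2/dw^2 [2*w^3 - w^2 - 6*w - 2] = 12*w - 2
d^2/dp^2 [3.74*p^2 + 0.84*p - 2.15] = 7.48000000000000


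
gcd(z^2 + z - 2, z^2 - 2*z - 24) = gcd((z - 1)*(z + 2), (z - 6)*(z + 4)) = 1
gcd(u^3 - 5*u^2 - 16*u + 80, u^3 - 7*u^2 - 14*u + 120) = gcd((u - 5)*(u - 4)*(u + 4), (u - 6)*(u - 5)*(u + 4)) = u^2 - u - 20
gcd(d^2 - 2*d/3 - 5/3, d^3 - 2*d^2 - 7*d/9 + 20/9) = d^2 - 2*d/3 - 5/3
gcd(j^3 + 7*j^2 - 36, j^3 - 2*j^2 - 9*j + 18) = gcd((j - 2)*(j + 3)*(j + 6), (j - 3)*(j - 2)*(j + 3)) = j^2 + j - 6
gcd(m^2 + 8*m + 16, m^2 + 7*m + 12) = m + 4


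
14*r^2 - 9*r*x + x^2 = (-7*r + x)*(-2*r + x)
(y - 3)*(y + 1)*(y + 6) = y^3 + 4*y^2 - 15*y - 18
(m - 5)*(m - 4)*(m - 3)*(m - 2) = m^4 - 14*m^3 + 71*m^2 - 154*m + 120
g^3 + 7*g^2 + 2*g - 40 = (g - 2)*(g + 4)*(g + 5)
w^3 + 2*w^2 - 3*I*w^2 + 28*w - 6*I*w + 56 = (w + 2)*(w - 7*I)*(w + 4*I)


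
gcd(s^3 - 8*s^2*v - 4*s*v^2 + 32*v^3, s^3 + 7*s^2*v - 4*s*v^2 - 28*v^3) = s^2 - 4*v^2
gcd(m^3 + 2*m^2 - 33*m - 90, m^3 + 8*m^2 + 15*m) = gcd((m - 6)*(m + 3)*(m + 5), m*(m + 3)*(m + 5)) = m^2 + 8*m + 15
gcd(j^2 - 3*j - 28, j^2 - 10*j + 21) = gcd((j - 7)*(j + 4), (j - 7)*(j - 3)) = j - 7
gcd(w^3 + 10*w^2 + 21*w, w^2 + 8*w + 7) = w + 7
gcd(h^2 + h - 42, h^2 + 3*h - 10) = 1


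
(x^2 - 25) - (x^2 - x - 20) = x - 5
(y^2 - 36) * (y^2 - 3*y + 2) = y^4 - 3*y^3 - 34*y^2 + 108*y - 72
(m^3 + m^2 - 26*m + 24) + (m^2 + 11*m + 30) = m^3 + 2*m^2 - 15*m + 54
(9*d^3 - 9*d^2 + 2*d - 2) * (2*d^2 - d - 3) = 18*d^5 - 27*d^4 - 14*d^3 + 21*d^2 - 4*d + 6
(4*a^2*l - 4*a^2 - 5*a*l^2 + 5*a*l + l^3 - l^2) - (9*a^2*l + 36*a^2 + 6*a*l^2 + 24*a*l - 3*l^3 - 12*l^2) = -5*a^2*l - 40*a^2 - 11*a*l^2 - 19*a*l + 4*l^3 + 11*l^2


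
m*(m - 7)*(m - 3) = m^3 - 10*m^2 + 21*m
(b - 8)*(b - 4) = b^2 - 12*b + 32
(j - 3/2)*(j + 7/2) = j^2 + 2*j - 21/4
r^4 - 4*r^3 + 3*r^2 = r^2*(r - 3)*(r - 1)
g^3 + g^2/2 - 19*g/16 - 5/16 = (g - 1)*(g + 1/4)*(g + 5/4)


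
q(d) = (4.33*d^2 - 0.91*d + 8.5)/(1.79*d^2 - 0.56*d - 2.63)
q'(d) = (0.56 - 3.58*d)*(4.33*d^2 - 0.91*d + 8.5)/(1.79*d^2 - 0.56*d - 2.63)^2 + (8.66*d - 0.91)/(1.79*d^2 - 0.56*d - 2.63)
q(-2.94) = 3.35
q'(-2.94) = 0.75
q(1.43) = 69.93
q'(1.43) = -1338.80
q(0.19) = -3.18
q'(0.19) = -0.42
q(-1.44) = 9.95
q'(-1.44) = 23.03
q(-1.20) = 25.54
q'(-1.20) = 181.96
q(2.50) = 4.65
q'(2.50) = -2.55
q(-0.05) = -3.29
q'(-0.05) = 1.45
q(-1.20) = 25.54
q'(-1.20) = 181.96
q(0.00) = -3.23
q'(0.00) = 1.03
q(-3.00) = 3.31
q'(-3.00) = 0.69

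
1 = 1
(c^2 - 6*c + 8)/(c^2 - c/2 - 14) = 2*(c - 2)/(2*c + 7)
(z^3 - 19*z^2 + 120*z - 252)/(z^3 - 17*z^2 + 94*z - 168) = (z - 6)/(z - 4)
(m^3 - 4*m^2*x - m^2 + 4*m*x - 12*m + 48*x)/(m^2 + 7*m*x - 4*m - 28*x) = (m^2 - 4*m*x + 3*m - 12*x)/(m + 7*x)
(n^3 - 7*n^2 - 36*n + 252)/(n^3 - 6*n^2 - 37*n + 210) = (n - 6)/(n - 5)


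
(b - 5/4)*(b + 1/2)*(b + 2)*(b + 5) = b^4 + 25*b^3/4 + 33*b^2/8 - 95*b/8 - 25/4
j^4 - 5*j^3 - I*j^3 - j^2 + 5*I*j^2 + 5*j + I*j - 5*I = (j - 5)*(j - 1)*(j + 1)*(j - I)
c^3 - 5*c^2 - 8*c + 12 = (c - 6)*(c - 1)*(c + 2)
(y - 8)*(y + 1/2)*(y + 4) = y^3 - 7*y^2/2 - 34*y - 16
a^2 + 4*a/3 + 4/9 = (a + 2/3)^2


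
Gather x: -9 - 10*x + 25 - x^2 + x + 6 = -x^2 - 9*x + 22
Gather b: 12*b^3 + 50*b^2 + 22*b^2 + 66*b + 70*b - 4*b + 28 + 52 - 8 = 12*b^3 + 72*b^2 + 132*b + 72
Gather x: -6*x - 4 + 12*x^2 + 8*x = 12*x^2 + 2*x - 4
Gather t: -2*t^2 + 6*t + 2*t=-2*t^2 + 8*t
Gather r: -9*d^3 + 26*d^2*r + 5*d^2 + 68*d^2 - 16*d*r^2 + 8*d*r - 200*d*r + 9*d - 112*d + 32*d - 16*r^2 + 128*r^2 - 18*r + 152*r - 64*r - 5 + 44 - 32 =-9*d^3 + 73*d^2 - 71*d + r^2*(112 - 16*d) + r*(26*d^2 - 192*d + 70) + 7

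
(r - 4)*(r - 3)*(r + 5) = r^3 - 2*r^2 - 23*r + 60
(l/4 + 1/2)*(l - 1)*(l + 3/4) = l^3/4 + 7*l^2/16 - 5*l/16 - 3/8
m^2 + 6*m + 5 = (m + 1)*(m + 5)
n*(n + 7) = n^2 + 7*n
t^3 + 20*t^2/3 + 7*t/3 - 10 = (t - 1)*(t + 5/3)*(t + 6)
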